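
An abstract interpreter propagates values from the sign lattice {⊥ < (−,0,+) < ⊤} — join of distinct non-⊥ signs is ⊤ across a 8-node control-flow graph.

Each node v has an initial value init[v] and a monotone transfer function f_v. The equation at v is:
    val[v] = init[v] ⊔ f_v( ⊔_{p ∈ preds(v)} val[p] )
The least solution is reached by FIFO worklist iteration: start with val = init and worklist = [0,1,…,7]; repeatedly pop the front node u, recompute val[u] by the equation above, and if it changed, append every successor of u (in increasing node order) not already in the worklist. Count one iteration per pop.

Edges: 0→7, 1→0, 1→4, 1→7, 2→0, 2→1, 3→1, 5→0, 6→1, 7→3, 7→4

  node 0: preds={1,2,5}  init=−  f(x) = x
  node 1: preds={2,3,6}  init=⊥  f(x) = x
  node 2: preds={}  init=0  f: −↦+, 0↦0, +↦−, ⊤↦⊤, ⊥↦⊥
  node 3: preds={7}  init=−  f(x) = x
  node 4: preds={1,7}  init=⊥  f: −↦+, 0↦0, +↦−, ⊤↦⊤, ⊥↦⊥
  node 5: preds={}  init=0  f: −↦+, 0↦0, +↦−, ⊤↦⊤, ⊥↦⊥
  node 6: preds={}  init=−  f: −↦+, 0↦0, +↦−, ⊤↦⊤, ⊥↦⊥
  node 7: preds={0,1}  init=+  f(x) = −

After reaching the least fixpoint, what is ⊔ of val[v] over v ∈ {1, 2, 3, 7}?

Trace (12 dequeues):
  [1] u=0 | in 0 | out ⊤ | prev − | push {}
  [2] u=1 | in ⊤ | out ⊤ | prev ⊥ | push {0}
  [3] u=2 | in ⊥ | out 0 | ==
  [4] u=3 | in + | out ⊤ | prev − | push {1}
  [5] u=4 | in ⊤ | out ⊤ | prev ⊥ | push {}
  [6] u=5 | in ⊥ | out 0 | ==
  [7] u=6 | in ⊥ | out − | ==
  [8] u=7 | in ⊤ | out ⊤ | prev + | push {3,4}
  [9] u=0 | in ⊤ | out ⊤ | ==
  [10] u=1 | in ⊤ | out ⊤ | ==
  [11] u=3 | in ⊤ | out ⊤ | ==
  [12] u=4 | in ⊤ | out ⊤ | ==

Converged values:
  [0] ⊤
  [1] ⊤
  [2] 0
  [3] ⊤
  [4] ⊤
  [5] 0
  [6] −
  [7] ⊤

⊤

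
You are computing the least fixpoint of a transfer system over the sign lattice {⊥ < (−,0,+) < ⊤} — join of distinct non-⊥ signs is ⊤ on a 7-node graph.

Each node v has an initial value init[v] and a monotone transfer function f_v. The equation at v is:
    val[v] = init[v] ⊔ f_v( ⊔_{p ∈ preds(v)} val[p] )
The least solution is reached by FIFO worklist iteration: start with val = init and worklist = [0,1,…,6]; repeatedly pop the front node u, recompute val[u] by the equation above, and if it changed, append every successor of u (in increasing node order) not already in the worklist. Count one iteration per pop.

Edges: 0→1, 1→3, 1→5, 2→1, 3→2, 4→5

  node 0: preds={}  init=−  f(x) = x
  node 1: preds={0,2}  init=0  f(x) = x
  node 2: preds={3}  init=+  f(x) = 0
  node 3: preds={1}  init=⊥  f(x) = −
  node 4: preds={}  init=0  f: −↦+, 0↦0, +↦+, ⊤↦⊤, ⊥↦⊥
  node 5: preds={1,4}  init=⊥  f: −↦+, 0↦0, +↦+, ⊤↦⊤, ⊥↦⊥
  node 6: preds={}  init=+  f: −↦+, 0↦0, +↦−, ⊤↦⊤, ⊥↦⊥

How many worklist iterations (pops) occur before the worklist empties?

Iteration log — 9 steps:
  step 1. node 0  ⊔preds=⊥  new=−  stable
  step 2. node 1  ⊔preds=⊤  new=⊤  old=0  +wl: 
  step 3. node 2  ⊔preds=⊥  new=⊤  old=+  +wl: 1
  step 4. node 3  ⊔preds=⊤  new=−  old=⊥  +wl: 2
  step 5. node 4  ⊔preds=⊥  new=0  stable
  step 6. node 5  ⊔preds=⊤  new=⊤  old=⊥  +wl: 
  step 7. node 6  ⊔preds=⊥  new=+  stable
  step 8. node 1  ⊔preds=⊤  new=⊤  stable
  step 9. node 2  ⊔preds=−  new=⊤  stable

Least fixpoint reached:
  node 0: −
  node 1: ⊤
  node 2: ⊤
  node 3: −
  node 4: 0
  node 5: ⊤
  node 6: +

9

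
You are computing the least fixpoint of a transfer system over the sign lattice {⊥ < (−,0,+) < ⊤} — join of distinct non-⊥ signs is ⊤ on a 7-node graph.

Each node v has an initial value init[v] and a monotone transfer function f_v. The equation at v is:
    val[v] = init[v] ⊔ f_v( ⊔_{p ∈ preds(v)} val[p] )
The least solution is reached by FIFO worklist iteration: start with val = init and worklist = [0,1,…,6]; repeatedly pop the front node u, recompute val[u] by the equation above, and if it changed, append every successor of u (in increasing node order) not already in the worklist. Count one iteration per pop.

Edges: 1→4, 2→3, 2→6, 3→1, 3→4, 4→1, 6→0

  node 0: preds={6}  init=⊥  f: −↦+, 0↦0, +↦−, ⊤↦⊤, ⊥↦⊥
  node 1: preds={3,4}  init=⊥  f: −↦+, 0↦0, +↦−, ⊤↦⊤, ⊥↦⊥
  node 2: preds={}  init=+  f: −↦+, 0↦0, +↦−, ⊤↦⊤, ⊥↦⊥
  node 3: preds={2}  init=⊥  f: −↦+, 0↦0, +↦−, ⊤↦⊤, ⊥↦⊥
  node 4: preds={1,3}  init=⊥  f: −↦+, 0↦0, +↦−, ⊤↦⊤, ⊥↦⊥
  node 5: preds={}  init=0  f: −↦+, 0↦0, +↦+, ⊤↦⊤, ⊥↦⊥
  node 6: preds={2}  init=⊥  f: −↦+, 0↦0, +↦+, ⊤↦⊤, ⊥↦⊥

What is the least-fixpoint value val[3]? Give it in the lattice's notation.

Iteration log — 11 steps:
  step 1. node 0  ⊔preds=⊥  new=⊥  stable
  step 2. node 1  ⊔preds=⊥  new=⊥  stable
  step 3. node 2  ⊔preds=⊥  new=+  stable
  step 4. node 3  ⊔preds=+  new=−  old=⊥  +wl: 1
  step 5. node 4  ⊔preds=−  new=+  old=⊥  +wl: 
  step 6. node 5  ⊔preds=⊥  new=0  stable
  step 7. node 6  ⊔preds=+  new=+  old=⊥  +wl: 0
  step 8. node 1  ⊔preds=⊤  new=⊤  old=⊥  +wl: 4
  step 9. node 0  ⊔preds=+  new=−  old=⊥  +wl: 
  step 10. node 4  ⊔preds=⊤  new=⊤  old=+  +wl: 1
  step 11. node 1  ⊔preds=⊤  new=⊤  stable

Least fixpoint reached:
  node 0: −
  node 1: ⊤
  node 2: +
  node 3: −
  node 4: ⊤
  node 5: 0
  node 6: +

−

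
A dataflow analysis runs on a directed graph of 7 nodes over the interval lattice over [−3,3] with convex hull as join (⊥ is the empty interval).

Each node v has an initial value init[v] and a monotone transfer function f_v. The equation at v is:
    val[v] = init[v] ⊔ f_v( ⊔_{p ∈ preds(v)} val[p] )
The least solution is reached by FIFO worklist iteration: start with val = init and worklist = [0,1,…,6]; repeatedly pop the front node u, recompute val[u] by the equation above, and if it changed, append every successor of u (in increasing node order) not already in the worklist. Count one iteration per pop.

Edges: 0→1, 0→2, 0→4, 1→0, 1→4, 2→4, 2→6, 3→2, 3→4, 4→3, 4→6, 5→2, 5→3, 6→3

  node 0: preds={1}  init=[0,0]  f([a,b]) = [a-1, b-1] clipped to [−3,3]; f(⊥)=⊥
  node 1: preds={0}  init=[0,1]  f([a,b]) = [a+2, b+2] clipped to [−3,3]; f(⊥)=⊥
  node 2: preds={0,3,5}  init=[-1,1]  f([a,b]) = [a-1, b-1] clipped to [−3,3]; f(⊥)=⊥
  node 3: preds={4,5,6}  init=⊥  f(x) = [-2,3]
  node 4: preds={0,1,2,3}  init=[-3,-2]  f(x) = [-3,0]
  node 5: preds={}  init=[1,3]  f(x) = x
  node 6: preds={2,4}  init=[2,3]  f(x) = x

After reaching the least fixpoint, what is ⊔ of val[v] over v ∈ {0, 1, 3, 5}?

[-2,3]

Trace (17 dequeues):
  [1] u=0 | in [0,1] | out [-1,0] | prev [0,0] | push {}
  [2] u=1 | in [-1,0] | out [0,2] | prev [0,1] | push {0}
  [3] u=2 | in [-1,3] | out [-2,2] | prev [-1,1] | push {}
  [4] u=3 | in [-3,3] | out [-2,3] | prev ⊥ | push {2}
  [5] u=4 | in [-2,3] | out [-3,0] | prev [-3,-2] | push {3}
  [6] u=5 | in ⊥ | out [1,3] | ==
  [7] u=6 | in [-3,2] | out [-3,3] | prev [2,3] | push {}
  [8] u=0 | in [0,2] | out [-1,1] | prev [-1,0] | push {1,4}
  [9] u=2 | in [-2,3] | out [-3,2] | prev [-2,2] | push {6}
  [10] u=3 | in [-3,3] | out [-2,3] | ==
  [11] u=1 | in [-1,1] | out [0,3] | prev [0,2] | push {0}
  [12] u=4 | in [-3,3] | out [-3,0] | ==
  [13] u=6 | in [-3,2] | out [-3,3] | ==
  [14] u=0 | in [0,3] | out [-1,2] | prev [-1,1] | push {1,2,4}
  [15] u=1 | in [-1,2] | out [0,3] | ==
  [16] u=2 | in [-2,3] | out [-3,2] | ==
  [17] u=4 | in [-3,3] | out [-3,0] | ==

Converged values:
  [0] [-1,2]
  [1] [0,3]
  [2] [-3,2]
  [3] [-2,3]
  [4] [-3,0]
  [5] [1,3]
  [6] [-3,3]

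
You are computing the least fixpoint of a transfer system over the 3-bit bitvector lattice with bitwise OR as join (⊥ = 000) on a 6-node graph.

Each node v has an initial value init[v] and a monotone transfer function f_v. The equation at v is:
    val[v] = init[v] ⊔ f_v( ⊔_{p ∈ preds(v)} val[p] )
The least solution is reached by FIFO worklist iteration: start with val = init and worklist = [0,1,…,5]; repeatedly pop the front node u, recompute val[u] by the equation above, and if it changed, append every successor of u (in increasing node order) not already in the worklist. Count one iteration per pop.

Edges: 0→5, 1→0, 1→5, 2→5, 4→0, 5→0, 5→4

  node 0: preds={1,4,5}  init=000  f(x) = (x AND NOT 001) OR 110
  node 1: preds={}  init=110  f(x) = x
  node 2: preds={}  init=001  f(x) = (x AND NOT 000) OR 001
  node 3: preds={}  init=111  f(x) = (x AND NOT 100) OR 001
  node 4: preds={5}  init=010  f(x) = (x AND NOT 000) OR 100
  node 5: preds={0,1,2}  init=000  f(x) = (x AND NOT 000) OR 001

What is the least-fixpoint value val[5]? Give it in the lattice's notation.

111

Trace (9 dequeues):
  [1] u=0 | in 110 | out 110 | prev 000 | push {}
  [2] u=1 | in 000 | out 110 | ==
  [3] u=2 | in 000 | out 001 | ==
  [4] u=3 | in 000 | out 111 | ==
  [5] u=4 | in 000 | out 110 | prev 010 | push {0}
  [6] u=5 | in 111 | out 111 | prev 000 | push {4}
  [7] u=0 | in 111 | out 110 | ==
  [8] u=4 | in 111 | out 111 | prev 110 | push {0}
  [9] u=0 | in 111 | out 110 | ==

Converged values:
  [0] 110
  [1] 110
  [2] 001
  [3] 111
  [4] 111
  [5] 111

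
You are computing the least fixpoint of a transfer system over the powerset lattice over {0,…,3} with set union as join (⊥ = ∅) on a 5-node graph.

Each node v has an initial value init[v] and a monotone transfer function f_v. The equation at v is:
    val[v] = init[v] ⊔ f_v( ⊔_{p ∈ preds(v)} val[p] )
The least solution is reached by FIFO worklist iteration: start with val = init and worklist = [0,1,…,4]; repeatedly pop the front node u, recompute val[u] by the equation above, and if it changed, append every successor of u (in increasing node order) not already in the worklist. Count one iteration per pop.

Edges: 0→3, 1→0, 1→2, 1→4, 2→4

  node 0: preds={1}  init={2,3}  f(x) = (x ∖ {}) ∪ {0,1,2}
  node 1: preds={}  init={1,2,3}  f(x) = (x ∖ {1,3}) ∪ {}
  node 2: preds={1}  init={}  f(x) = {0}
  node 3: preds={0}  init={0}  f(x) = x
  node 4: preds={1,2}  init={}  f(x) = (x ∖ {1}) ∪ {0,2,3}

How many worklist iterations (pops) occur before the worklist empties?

5

Worklist (5 pops):
  #1 pop 0: in={1,2,3} → {0,1,2,3} (was {2,3}); enqueue []
  #2 pop 1: in={} → {1,2,3} (no change)
  #3 pop 2: in={1,2,3} → {0} (was {}); enqueue []
  #4 pop 3: in={0,1,2,3} → {0,1,2,3} (was {0}); enqueue []
  #5 pop 4: in={0,1,2,3} → {0,2,3} (was {}); enqueue []

Fixpoint:
  val[0] = {0,1,2,3}
  val[1] = {1,2,3}
  val[2] = {0}
  val[3] = {0,1,2,3}
  val[4] = {0,2,3}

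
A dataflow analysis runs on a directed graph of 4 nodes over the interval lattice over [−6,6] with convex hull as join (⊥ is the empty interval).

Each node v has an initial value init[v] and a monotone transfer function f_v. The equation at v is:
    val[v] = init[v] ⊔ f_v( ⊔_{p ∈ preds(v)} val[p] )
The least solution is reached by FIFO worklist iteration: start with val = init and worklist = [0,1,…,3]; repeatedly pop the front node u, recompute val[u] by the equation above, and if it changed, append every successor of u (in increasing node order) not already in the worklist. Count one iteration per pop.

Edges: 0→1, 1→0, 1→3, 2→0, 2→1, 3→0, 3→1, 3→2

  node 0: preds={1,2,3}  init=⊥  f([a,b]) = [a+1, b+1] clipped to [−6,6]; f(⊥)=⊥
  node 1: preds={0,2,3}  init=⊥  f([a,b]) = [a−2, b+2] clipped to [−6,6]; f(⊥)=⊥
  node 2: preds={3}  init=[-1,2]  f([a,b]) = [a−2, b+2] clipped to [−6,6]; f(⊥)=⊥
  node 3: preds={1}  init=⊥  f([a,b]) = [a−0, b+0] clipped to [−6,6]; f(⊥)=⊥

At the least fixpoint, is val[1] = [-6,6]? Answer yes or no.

Trace (16 dequeues):
  [1] u=0 | in [-1,2] | out [0,3] | prev ⊥ | push {}
  [2] u=1 | in [-1,3] | out [-3,5] | prev ⊥ | push {0}
  [3] u=2 | in ⊥ | out [-1,2] | ==
  [4] u=3 | in [-3,5] | out [-3,5] | prev ⊥ | push {1,2}
  [5] u=0 | in [-3,5] | out [-2,6] | prev [0,3] | push {}
  [6] u=1 | in [-3,6] | out [-5,6] | prev [-3,5] | push {0,3}
  [7] u=2 | in [-3,5] | out [-5,6] | prev [-1,2] | push {1}
  [8] u=0 | in [-5,6] | out [-4,6] | prev [-2,6] | push {}
  [9] u=3 | in [-5,6] | out [-5,6] | prev [-3,5] | push {0,2}
  [10] u=1 | in [-5,6] | out [-6,6] | prev [-5,6] | push {3}
  [11] u=0 | in [-6,6] | out [-5,6] | prev [-4,6] | push {1}
  [12] u=2 | in [-5,6] | out [-6,6] | prev [-5,6] | push {0}
  [13] u=3 | in [-6,6] | out [-6,6] | prev [-5,6] | push {2}
  [14] u=1 | in [-6,6] | out [-6,6] | ==
  [15] u=0 | in [-6,6] | out [-5,6] | ==
  [16] u=2 | in [-6,6] | out [-6,6] | ==

Converged values:
  [0] [-5,6]
  [1] [-6,6]
  [2] [-6,6]
  [3] [-6,6]

yes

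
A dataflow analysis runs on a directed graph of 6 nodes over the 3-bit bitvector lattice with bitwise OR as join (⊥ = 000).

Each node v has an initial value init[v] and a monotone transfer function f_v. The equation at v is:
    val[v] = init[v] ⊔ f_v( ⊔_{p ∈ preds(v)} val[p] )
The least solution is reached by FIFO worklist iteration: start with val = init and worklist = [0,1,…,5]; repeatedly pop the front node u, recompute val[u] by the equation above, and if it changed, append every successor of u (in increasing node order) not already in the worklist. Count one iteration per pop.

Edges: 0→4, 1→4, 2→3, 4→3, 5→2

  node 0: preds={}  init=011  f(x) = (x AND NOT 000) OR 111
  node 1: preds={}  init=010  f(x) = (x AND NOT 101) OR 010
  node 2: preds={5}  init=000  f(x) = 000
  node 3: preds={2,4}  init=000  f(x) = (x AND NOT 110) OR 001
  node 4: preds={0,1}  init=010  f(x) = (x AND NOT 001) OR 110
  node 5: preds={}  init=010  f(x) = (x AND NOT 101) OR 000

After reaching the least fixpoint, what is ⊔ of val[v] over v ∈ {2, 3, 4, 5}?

Iteration log — 7 steps:
  step 1. node 0  ⊔preds=000  new=111  old=011  +wl: 
  step 2. node 1  ⊔preds=000  new=010  stable
  step 3. node 2  ⊔preds=010  new=000  stable
  step 4. node 3  ⊔preds=010  new=001  old=000  +wl: 
  step 5. node 4  ⊔preds=111  new=110  old=010  +wl: 3
  step 6. node 5  ⊔preds=000  new=010  stable
  step 7. node 3  ⊔preds=110  new=001  stable

Least fixpoint reached:
  node 0: 111
  node 1: 010
  node 2: 000
  node 3: 001
  node 4: 110
  node 5: 010

111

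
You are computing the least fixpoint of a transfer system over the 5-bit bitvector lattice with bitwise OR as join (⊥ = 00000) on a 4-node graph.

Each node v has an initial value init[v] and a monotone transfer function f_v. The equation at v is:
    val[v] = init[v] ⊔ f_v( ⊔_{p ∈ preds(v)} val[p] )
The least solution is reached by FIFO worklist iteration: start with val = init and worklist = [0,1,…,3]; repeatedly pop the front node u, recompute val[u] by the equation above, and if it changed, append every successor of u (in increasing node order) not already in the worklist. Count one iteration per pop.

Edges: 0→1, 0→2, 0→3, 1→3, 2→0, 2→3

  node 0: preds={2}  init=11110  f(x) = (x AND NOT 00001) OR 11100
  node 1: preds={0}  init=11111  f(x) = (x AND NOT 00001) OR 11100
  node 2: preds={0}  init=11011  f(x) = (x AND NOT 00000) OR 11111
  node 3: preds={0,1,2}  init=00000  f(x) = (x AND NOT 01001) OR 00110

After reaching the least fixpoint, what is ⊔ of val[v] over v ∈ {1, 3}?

11111

Worklist (5 pops):
  #1 pop 0: in=11011 → 11110 (no change)
  #2 pop 1: in=11110 → 11111 (no change)
  #3 pop 2: in=11110 → 11111 (was 11011); enqueue [0]
  #4 pop 3: in=11111 → 10110 (was 00000); enqueue []
  #5 pop 0: in=11111 → 11110 (no change)

Fixpoint:
  val[0] = 11110
  val[1] = 11111
  val[2] = 11111
  val[3] = 10110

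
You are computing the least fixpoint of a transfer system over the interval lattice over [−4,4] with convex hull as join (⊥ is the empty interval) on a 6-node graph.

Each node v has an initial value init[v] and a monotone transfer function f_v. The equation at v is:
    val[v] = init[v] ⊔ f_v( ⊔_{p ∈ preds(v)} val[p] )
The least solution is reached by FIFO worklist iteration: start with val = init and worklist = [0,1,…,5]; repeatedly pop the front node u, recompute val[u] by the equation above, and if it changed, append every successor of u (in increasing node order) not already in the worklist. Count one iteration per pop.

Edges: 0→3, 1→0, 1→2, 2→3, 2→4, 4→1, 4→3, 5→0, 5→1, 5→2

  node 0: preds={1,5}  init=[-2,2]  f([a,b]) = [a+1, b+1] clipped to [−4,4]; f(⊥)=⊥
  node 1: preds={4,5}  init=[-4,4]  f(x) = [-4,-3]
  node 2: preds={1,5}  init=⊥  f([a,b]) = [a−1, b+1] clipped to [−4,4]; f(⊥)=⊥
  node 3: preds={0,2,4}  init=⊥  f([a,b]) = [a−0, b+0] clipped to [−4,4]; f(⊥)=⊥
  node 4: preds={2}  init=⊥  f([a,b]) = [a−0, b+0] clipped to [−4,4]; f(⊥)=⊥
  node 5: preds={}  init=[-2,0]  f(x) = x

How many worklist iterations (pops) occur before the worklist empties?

8

Trace (8 dequeues):
  [1] u=0 | in [-4,4] | out [-3,4] | prev [-2,2] | push {}
  [2] u=1 | in [-2,0] | out [-4,4] | ==
  [3] u=2 | in [-4,4] | out [-4,4] | prev ⊥ | push {}
  [4] u=3 | in [-4,4] | out [-4,4] | prev ⊥ | push {}
  [5] u=4 | in [-4,4] | out [-4,4] | prev ⊥ | push {1,3}
  [6] u=5 | in ⊥ | out [-2,0] | ==
  [7] u=1 | in [-4,4] | out [-4,4] | ==
  [8] u=3 | in [-4,4] | out [-4,4] | ==

Converged values:
  [0] [-3,4]
  [1] [-4,4]
  [2] [-4,4]
  [3] [-4,4]
  [4] [-4,4]
  [5] [-2,0]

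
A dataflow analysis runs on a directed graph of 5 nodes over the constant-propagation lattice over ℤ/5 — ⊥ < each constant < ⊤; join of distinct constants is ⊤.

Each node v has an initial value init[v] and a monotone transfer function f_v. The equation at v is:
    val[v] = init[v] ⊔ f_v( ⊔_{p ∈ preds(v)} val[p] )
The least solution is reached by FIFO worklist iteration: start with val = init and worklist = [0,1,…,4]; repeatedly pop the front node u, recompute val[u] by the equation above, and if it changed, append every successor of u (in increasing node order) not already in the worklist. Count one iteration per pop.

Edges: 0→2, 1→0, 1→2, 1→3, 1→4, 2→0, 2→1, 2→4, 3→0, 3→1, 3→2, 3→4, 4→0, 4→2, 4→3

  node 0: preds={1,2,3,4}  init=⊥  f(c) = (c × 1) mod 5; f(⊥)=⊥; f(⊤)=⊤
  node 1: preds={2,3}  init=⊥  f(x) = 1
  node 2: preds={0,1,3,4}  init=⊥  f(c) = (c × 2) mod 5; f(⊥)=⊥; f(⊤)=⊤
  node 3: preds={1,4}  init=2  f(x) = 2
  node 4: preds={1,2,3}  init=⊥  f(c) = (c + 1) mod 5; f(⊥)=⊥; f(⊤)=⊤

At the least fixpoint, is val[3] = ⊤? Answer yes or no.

no

Iteration log — 9 steps:
  step 1. node 0  ⊔preds=2  new=2  old=⊥  +wl: 
  step 2. node 1  ⊔preds=2  new=1  old=⊥  +wl: 0
  step 3. node 2  ⊔preds=⊤  new=⊤  old=⊥  +wl: 1
  step 4. node 3  ⊔preds=1  new=2  stable
  step 5. node 4  ⊔preds=⊤  new=⊤  old=⊥  +wl: 2,3
  step 6. node 0  ⊔preds=⊤  new=⊤  old=2  +wl: 
  step 7. node 1  ⊔preds=⊤  new=1  stable
  step 8. node 2  ⊔preds=⊤  new=⊤  stable
  step 9. node 3  ⊔preds=⊤  new=2  stable

Least fixpoint reached:
  node 0: ⊤
  node 1: 1
  node 2: ⊤
  node 3: 2
  node 4: ⊤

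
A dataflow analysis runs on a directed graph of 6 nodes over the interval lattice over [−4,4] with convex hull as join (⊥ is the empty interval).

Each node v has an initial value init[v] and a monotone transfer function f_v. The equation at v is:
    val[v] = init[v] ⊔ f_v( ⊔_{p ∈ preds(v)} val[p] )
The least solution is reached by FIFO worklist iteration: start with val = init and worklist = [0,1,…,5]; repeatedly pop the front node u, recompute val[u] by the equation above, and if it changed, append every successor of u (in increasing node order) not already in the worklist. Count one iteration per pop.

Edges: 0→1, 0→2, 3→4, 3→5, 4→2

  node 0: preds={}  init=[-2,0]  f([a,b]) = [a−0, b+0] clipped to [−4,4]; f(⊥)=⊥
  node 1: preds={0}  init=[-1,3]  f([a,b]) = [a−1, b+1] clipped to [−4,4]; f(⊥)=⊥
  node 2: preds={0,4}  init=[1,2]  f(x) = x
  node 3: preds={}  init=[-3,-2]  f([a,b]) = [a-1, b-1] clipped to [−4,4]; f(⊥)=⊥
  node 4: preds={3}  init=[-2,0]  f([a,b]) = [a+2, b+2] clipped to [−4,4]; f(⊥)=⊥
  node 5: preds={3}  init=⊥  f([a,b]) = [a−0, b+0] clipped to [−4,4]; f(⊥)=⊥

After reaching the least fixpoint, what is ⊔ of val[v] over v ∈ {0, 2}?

[-2,2]

Trace (6 dequeues):
  [1] u=0 | in ⊥ | out [-2,0] | ==
  [2] u=1 | in [-2,0] | out [-3,3] | prev [-1,3] | push {}
  [3] u=2 | in [-2,0] | out [-2,2] | prev [1,2] | push {}
  [4] u=3 | in ⊥ | out [-3,-2] | ==
  [5] u=4 | in [-3,-2] | out [-2,0] | ==
  [6] u=5 | in [-3,-2] | out [-3,-2] | prev ⊥ | push {}

Converged values:
  [0] [-2,0]
  [1] [-3,3]
  [2] [-2,2]
  [3] [-3,-2]
  [4] [-2,0]
  [5] [-3,-2]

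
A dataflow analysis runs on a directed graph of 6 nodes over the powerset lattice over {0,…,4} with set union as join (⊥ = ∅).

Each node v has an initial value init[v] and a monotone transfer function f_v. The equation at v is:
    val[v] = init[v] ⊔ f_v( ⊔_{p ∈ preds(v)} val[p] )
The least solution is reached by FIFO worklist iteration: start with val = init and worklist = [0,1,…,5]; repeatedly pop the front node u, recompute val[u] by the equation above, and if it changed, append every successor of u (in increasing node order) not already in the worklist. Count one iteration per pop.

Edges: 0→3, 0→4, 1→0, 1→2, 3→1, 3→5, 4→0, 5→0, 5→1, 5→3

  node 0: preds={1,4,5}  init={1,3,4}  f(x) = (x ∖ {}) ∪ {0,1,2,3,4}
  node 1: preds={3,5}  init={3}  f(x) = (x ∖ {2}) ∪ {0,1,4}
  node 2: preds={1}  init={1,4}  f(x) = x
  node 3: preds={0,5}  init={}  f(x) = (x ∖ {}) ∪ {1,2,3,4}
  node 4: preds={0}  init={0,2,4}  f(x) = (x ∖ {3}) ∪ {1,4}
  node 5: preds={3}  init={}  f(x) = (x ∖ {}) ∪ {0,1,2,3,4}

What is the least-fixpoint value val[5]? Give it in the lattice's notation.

Trace (9 dequeues):
  [1] u=0 | in {0,2,3,4} | out {0,1,2,3,4} | prev {1,3,4} | push {}
  [2] u=1 | in {} | out {0,1,3,4} | prev {3} | push {0}
  [3] u=2 | in {0,1,3,4} | out {0,1,3,4} | prev {1,4} | push {}
  [4] u=3 | in {0,1,2,3,4} | out {0,1,2,3,4} | prev {} | push {1}
  [5] u=4 | in {0,1,2,3,4} | out {0,1,2,4} | prev {0,2,4} | push {}
  [6] u=5 | in {0,1,2,3,4} | out {0,1,2,3,4} | prev {} | push {3}
  [7] u=0 | in {0,1,2,3,4} | out {0,1,2,3,4} | ==
  [8] u=1 | in {0,1,2,3,4} | out {0,1,3,4} | ==
  [9] u=3 | in {0,1,2,3,4} | out {0,1,2,3,4} | ==

Converged values:
  [0] {0,1,2,3,4}
  [1] {0,1,3,4}
  [2] {0,1,3,4}
  [3] {0,1,2,3,4}
  [4] {0,1,2,4}
  [5] {0,1,2,3,4}

{0,1,2,3,4}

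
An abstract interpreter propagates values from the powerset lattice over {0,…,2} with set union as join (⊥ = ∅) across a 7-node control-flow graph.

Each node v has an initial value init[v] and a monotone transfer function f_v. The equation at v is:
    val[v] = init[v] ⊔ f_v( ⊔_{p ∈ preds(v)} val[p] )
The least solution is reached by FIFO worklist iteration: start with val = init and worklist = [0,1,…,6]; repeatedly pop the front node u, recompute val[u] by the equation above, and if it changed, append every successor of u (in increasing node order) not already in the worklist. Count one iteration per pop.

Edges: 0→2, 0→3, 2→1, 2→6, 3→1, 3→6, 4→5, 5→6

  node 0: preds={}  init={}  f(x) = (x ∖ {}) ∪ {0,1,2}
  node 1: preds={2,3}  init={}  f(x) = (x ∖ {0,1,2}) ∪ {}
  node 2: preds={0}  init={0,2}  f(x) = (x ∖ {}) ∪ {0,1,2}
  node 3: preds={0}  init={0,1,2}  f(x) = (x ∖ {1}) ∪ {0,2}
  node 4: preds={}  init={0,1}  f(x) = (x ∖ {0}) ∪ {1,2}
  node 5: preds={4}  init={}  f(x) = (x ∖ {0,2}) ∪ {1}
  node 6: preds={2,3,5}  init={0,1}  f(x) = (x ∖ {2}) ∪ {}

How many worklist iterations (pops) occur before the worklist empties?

8

Iteration log — 8 steps:
  step 1. node 0  ⊔preds={}  new={0,1,2}  old={}  +wl: 
  step 2. node 1  ⊔preds={0,1,2}  new={}  stable
  step 3. node 2  ⊔preds={0,1,2}  new={0,1,2}  old={0,2}  +wl: 1
  step 4. node 3  ⊔preds={0,1,2}  new={0,1,2}  stable
  step 5. node 4  ⊔preds={}  new={0,1,2}  old={0,1}  +wl: 
  step 6. node 5  ⊔preds={0,1,2}  new={1}  old={}  +wl: 
  step 7. node 6  ⊔preds={0,1,2}  new={0,1}  stable
  step 8. node 1  ⊔preds={0,1,2}  new={}  stable

Least fixpoint reached:
  node 0: {0,1,2}
  node 1: {}
  node 2: {0,1,2}
  node 3: {0,1,2}
  node 4: {0,1,2}
  node 5: {1}
  node 6: {0,1}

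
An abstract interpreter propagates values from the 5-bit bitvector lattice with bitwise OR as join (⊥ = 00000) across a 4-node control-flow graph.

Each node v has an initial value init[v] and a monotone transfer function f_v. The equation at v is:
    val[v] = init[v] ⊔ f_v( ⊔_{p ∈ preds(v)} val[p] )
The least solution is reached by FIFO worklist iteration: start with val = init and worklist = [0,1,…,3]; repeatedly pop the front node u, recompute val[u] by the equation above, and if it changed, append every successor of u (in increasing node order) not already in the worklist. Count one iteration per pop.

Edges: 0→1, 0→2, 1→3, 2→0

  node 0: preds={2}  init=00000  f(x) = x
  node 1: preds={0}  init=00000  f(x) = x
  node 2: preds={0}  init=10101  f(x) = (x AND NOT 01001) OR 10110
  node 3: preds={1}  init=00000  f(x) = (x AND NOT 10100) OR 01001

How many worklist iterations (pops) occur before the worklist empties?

8

Worklist (8 pops):
  #1 pop 0: in=10101 → 10101 (was 00000); enqueue []
  #2 pop 1: in=10101 → 10101 (was 00000); enqueue []
  #3 pop 2: in=10101 → 10111 (was 10101); enqueue [0]
  #4 pop 3: in=10101 → 01001 (was 00000); enqueue []
  #5 pop 0: in=10111 → 10111 (was 10101); enqueue [1,2]
  #6 pop 1: in=10111 → 10111 (was 10101); enqueue [3]
  #7 pop 2: in=10111 → 10111 (no change)
  #8 pop 3: in=10111 → 01011 (was 01001); enqueue []

Fixpoint:
  val[0] = 10111
  val[1] = 10111
  val[2] = 10111
  val[3] = 01011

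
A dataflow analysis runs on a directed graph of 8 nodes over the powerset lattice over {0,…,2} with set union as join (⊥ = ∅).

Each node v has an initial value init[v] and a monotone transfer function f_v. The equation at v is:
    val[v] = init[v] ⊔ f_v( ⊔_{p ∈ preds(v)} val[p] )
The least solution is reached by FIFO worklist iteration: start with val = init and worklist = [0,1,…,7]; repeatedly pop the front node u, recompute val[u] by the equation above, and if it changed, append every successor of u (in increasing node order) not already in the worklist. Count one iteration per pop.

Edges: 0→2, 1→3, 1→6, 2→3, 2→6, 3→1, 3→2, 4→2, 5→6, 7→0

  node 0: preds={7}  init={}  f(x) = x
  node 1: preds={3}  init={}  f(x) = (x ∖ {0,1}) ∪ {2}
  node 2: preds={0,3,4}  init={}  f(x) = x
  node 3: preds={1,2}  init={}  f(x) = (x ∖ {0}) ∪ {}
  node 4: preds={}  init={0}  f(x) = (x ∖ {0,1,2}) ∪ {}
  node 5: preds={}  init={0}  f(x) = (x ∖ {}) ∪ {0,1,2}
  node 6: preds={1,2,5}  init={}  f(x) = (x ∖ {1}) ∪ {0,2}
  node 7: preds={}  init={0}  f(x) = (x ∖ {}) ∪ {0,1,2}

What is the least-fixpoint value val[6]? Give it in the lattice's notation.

Worklist (18 pops):
  #1 pop 0: in={0} → {0} (was {}); enqueue []
  #2 pop 1: in={} → {2} (was {}); enqueue []
  #3 pop 2: in={0} → {0} (was {}); enqueue []
  #4 pop 3: in={0,2} → {2} (was {}); enqueue [1,2]
  #5 pop 4: in={} → {0} (no change)
  #6 pop 5: in={} → {0,1,2} (was {0}); enqueue []
  #7 pop 6: in={0,1,2} → {0,2} (was {}); enqueue []
  #8 pop 7: in={} → {0,1,2} (was {0}); enqueue [0]
  #9 pop 1: in={2} → {2} (no change)
  #10 pop 2: in={0,2} → {0,2} (was {0}); enqueue [3,6]
  #11 pop 0: in={0,1,2} → {0,1,2} (was {0}); enqueue [2]
  #12 pop 3: in={0,2} → {2} (no change)
  #13 pop 6: in={0,1,2} → {0,2} (no change)
  #14 pop 2: in={0,1,2} → {0,1,2} (was {0,2}); enqueue [3,6]
  #15 pop 3: in={0,1,2} → {1,2} (was {2}); enqueue [1,2]
  #16 pop 6: in={0,1,2} → {0,2} (no change)
  #17 pop 1: in={1,2} → {2} (no change)
  #18 pop 2: in={0,1,2} → {0,1,2} (no change)

Fixpoint:
  val[0] = {0,1,2}
  val[1] = {2}
  val[2] = {0,1,2}
  val[3] = {1,2}
  val[4] = {0}
  val[5] = {0,1,2}
  val[6] = {0,2}
  val[7] = {0,1,2}

{0,2}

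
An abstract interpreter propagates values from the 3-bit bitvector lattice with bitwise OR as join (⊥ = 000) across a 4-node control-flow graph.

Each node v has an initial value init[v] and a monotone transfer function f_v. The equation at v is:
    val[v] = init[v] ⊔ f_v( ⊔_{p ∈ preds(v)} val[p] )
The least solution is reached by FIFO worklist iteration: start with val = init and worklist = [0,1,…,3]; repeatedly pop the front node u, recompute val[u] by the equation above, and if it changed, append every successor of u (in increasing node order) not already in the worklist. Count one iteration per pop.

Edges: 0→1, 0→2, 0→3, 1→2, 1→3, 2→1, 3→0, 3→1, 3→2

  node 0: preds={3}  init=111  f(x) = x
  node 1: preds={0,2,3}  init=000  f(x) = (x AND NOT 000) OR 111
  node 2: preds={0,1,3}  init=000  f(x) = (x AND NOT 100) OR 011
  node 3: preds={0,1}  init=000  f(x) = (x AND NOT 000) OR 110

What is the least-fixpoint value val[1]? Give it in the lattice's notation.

Worklist (7 pops):
  #1 pop 0: in=000 → 111 (no change)
  #2 pop 1: in=111 → 111 (was 000); enqueue []
  #3 pop 2: in=111 → 011 (was 000); enqueue [1]
  #4 pop 3: in=111 → 111 (was 000); enqueue [0,2]
  #5 pop 1: in=111 → 111 (no change)
  #6 pop 0: in=111 → 111 (no change)
  #7 pop 2: in=111 → 011 (no change)

Fixpoint:
  val[0] = 111
  val[1] = 111
  val[2] = 011
  val[3] = 111

111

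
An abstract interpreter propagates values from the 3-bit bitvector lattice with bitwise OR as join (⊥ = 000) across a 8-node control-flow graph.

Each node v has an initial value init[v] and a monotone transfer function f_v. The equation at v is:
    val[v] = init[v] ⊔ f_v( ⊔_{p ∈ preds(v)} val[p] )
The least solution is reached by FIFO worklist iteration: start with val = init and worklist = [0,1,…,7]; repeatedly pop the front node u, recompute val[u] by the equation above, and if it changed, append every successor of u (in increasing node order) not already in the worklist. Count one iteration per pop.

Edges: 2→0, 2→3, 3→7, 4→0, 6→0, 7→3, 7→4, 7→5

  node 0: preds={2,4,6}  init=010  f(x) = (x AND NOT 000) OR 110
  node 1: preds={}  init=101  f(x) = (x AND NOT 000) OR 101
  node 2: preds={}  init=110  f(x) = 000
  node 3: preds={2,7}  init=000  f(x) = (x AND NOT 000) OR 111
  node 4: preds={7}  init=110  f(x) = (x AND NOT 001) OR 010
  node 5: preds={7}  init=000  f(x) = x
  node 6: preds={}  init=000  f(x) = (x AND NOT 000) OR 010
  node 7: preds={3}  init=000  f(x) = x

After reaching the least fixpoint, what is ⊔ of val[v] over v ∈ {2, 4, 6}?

110

Iteration log — 12 steps:
  step 1. node 0  ⊔preds=110  new=110  old=010  +wl: 
  step 2. node 1  ⊔preds=000  new=101  stable
  step 3. node 2  ⊔preds=000  new=110  stable
  step 4. node 3  ⊔preds=110  new=111  old=000  +wl: 
  step 5. node 4  ⊔preds=000  new=110  stable
  step 6. node 5  ⊔preds=000  new=000  stable
  step 7. node 6  ⊔preds=000  new=010  old=000  +wl: 0
  step 8. node 7  ⊔preds=111  new=111  old=000  +wl: 3,4,5
  step 9. node 0  ⊔preds=110  new=110  stable
  step 10. node 3  ⊔preds=111  new=111  stable
  step 11. node 4  ⊔preds=111  new=110  stable
  step 12. node 5  ⊔preds=111  new=111  old=000  +wl: 

Least fixpoint reached:
  node 0: 110
  node 1: 101
  node 2: 110
  node 3: 111
  node 4: 110
  node 5: 111
  node 6: 010
  node 7: 111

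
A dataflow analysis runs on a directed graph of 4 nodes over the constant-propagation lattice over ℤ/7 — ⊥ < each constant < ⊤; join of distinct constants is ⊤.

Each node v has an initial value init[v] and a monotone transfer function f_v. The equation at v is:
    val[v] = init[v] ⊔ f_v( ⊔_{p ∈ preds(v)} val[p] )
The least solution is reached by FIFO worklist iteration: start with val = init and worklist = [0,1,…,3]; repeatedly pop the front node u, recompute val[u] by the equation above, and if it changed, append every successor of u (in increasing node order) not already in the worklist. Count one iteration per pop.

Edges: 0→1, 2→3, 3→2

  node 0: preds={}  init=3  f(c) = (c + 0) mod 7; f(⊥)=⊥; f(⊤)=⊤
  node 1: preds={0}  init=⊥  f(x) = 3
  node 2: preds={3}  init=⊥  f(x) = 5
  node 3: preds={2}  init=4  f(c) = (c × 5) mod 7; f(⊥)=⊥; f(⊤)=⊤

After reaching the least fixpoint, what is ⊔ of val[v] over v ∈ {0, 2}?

Trace (4 dequeues):
  [1] u=0 | in ⊥ | out 3 | ==
  [2] u=1 | in 3 | out 3 | prev ⊥ | push {}
  [3] u=2 | in 4 | out 5 | prev ⊥ | push {}
  [4] u=3 | in 5 | out 4 | ==

Converged values:
  [0] 3
  [1] 3
  [2] 5
  [3] 4

⊤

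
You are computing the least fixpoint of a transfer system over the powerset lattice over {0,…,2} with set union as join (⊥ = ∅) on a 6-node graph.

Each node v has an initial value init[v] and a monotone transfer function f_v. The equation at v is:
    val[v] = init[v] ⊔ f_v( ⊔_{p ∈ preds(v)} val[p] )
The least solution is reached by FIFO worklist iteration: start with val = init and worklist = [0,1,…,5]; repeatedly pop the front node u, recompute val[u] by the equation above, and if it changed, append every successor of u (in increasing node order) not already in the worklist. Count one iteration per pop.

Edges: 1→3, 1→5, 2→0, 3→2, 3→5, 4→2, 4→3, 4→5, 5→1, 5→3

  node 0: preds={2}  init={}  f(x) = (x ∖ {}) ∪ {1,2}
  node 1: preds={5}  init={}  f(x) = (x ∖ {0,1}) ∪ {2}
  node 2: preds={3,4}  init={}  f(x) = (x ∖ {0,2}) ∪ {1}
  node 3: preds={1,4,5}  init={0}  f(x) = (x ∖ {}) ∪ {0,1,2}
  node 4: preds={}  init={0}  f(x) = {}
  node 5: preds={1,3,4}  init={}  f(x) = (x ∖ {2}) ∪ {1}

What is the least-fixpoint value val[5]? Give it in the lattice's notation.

Worklist (10 pops):
  #1 pop 0: in={} → {1,2} (was {}); enqueue []
  #2 pop 1: in={} → {2} (was {}); enqueue []
  #3 pop 2: in={0} → {1} (was {}); enqueue [0]
  #4 pop 3: in={0,2} → {0,1,2} (was {0}); enqueue [2]
  #5 pop 4: in={} → {0} (no change)
  #6 pop 5: in={0,1,2} → {0,1} (was {}); enqueue [1,3]
  #7 pop 0: in={1} → {1,2} (no change)
  #8 pop 2: in={0,1,2} → {1} (no change)
  #9 pop 1: in={0,1} → {2} (no change)
  #10 pop 3: in={0,1,2} → {0,1,2} (no change)

Fixpoint:
  val[0] = {1,2}
  val[1] = {2}
  val[2] = {1}
  val[3] = {0,1,2}
  val[4] = {0}
  val[5] = {0,1}

{0,1}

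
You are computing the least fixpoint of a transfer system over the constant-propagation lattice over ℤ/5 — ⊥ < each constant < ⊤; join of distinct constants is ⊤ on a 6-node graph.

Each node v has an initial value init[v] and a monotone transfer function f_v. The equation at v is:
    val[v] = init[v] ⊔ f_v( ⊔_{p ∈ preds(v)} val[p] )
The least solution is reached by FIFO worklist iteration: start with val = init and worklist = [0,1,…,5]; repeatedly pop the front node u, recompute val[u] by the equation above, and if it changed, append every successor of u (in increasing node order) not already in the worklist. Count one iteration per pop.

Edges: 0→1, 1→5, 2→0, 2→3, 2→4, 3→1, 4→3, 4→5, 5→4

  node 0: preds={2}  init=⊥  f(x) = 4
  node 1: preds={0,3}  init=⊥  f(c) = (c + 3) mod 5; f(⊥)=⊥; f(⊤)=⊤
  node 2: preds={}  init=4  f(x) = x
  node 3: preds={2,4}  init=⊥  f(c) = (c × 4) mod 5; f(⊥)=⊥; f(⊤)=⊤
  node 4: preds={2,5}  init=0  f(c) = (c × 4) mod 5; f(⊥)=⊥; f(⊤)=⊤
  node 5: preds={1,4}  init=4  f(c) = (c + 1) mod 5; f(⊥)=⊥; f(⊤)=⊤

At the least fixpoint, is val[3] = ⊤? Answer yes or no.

yes

Trace (10 dequeues):
  [1] u=0 | in 4 | out 4 | prev ⊥ | push {}
  [2] u=1 | in 4 | out 2 | prev ⊥ | push {}
  [3] u=2 | in ⊥ | out 4 | ==
  [4] u=3 | in ⊤ | out ⊤ | prev ⊥ | push {1}
  [5] u=4 | in 4 | out ⊤ | prev 0 | push {3}
  [6] u=5 | in ⊤ | out ⊤ | prev 4 | push {4}
  [7] u=1 | in ⊤ | out ⊤ | prev 2 | push {5}
  [8] u=3 | in ⊤ | out ⊤ | ==
  [9] u=4 | in ⊤ | out ⊤ | ==
  [10] u=5 | in ⊤ | out ⊤ | ==

Converged values:
  [0] 4
  [1] ⊤
  [2] 4
  [3] ⊤
  [4] ⊤
  [5] ⊤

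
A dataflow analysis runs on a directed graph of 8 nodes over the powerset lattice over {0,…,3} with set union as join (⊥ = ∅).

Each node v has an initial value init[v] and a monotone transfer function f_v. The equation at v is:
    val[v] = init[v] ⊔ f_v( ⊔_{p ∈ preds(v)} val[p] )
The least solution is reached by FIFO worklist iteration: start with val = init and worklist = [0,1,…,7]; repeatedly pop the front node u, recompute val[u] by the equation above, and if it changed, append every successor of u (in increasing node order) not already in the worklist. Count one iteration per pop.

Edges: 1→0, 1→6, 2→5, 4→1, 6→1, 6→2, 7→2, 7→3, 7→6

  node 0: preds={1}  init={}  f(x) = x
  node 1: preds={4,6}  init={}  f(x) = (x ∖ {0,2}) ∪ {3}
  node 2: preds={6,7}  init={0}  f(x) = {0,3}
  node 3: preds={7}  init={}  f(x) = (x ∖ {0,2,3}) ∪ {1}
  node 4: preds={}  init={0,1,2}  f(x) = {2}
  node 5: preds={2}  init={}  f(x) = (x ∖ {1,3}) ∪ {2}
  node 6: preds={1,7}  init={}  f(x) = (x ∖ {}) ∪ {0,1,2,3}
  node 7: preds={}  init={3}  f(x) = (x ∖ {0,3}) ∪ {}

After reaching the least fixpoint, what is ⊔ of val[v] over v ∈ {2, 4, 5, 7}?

{0,1,2,3}

Trace (11 dequeues):
  [1] u=0 | in {} | out {} | ==
  [2] u=1 | in {0,1,2} | out {1,3} | prev {} | push {0}
  [3] u=2 | in {3} | out {0,3} | prev {0} | push {}
  [4] u=3 | in {3} | out {1} | prev {} | push {}
  [5] u=4 | in {} | out {0,1,2} | ==
  [6] u=5 | in {0,3} | out {0,2} | prev {} | push {}
  [7] u=6 | in {1,3} | out {0,1,2,3} | prev {} | push {1,2}
  [8] u=7 | in {} | out {3} | ==
  [9] u=0 | in {1,3} | out {1,3} | prev {} | push {}
  [10] u=1 | in {0,1,2,3} | out {1,3} | ==
  [11] u=2 | in {0,1,2,3} | out {0,3} | ==

Converged values:
  [0] {1,3}
  [1] {1,3}
  [2] {0,3}
  [3] {1}
  [4] {0,1,2}
  [5] {0,2}
  [6] {0,1,2,3}
  [7] {3}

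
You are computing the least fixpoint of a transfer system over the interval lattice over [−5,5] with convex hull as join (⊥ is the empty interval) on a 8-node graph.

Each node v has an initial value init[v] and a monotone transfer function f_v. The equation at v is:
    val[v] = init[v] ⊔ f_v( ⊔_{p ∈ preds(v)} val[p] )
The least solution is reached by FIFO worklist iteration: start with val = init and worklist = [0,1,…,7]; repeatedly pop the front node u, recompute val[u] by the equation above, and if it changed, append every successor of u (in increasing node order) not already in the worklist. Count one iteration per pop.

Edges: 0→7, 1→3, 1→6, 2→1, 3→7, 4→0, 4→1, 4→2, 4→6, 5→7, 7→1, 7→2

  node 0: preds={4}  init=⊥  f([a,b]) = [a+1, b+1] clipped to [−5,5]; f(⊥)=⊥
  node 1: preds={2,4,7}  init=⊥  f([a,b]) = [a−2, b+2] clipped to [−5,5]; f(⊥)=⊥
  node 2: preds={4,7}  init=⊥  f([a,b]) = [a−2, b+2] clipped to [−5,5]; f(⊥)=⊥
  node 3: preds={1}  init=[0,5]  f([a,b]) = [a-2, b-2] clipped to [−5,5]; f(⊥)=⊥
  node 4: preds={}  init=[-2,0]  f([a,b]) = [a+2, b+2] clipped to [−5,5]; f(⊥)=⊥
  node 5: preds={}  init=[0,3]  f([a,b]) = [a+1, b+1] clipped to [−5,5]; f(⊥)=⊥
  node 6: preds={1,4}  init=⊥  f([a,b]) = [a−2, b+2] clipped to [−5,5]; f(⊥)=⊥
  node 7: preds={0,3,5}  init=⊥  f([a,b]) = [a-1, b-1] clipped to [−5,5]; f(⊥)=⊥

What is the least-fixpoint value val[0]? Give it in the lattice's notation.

[-1,1]

Iteration log — 13 steps:
  step 1. node 0  ⊔preds=[-2,0]  new=[-1,1]  old=⊥  +wl: 
  step 2. node 1  ⊔preds=[-2,0]  new=[-4,2]  old=⊥  +wl: 
  step 3. node 2  ⊔preds=[-2,0]  new=[-4,2]  old=⊥  +wl: 1
  step 4. node 3  ⊔preds=[-4,2]  new=[-5,5]  old=[0,5]  +wl: 
  step 5. node 4  ⊔preds=⊥  new=[-2,0]  stable
  step 6. node 5  ⊔preds=⊥  new=[0,3]  stable
  step 7. node 6  ⊔preds=[-4,2]  new=[-5,4]  old=⊥  +wl: 
  step 8. node 7  ⊔preds=[-5,5]  new=[-5,4]  old=⊥  +wl: 2
  step 9. node 1  ⊔preds=[-5,4]  new=[-5,5]  old=[-4,2]  +wl: 3,6
  step 10. node 2  ⊔preds=[-5,4]  new=[-5,5]  old=[-4,2]  +wl: 1
  step 11. node 3  ⊔preds=[-5,5]  new=[-5,5]  stable
  step 12. node 6  ⊔preds=[-5,5]  new=[-5,5]  old=[-5,4]  +wl: 
  step 13. node 1  ⊔preds=[-5,5]  new=[-5,5]  stable

Least fixpoint reached:
  node 0: [-1,1]
  node 1: [-5,5]
  node 2: [-5,5]
  node 3: [-5,5]
  node 4: [-2,0]
  node 5: [0,3]
  node 6: [-5,5]
  node 7: [-5,4]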